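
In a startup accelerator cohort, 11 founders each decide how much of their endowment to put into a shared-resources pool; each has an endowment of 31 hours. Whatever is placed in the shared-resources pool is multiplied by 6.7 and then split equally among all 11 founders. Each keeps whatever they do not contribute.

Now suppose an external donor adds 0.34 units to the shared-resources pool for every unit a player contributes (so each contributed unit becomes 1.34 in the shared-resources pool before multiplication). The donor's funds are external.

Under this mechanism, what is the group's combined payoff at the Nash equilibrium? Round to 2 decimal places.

Even with the mechanism, each unit contributed returns only 6.7 × 1.34 / 11 = 0.8162 per unit of net cost, so contributing nothing is still dominant.
Everyone keeps their endowment and the group total is 11 × 31 = 341.

341.00 hours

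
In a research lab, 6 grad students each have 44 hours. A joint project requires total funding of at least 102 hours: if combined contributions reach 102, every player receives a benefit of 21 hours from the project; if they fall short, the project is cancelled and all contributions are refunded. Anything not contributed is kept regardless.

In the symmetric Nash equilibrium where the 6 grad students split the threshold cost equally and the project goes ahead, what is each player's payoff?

48 hours

Equal share of the threshold: 102/6 = 17.
At this profile no one gains by cutting their contribution: any cut drops the total below 102, the project is cancelled, contributions are refunded, and the deviator ends with 44, which is less than 44 − 17 + 21 = 48. Contributing more than 17 just wastes the excess. So contributing exactly 17 is a best response.
Each player's payoff: 44 − 17 + 21 = 48.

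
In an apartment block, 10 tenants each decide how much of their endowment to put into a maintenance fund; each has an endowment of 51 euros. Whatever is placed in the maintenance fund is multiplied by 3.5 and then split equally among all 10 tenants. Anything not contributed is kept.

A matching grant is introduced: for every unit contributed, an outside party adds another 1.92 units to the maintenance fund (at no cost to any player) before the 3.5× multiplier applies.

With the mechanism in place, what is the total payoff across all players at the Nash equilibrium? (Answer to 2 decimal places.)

The effective private return per unit is now 3.5 × 2.92 / 10 = 1.0220 > 1, so every player's dominant strategy flips to full contribution.
At the Nash equilibrium everyone contributes 51. Group total payoff = 3.5 × 2.92 × 510 = 5212.20.

5212.20 euros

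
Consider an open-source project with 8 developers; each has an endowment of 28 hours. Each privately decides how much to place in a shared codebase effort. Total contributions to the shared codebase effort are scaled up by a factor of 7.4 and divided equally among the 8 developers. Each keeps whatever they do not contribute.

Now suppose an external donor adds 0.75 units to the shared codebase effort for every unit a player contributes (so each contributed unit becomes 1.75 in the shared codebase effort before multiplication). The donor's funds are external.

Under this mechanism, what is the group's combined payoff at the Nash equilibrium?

2900.80 hours

The effective private return per unit is now 7.4 × 1.75 / 8 = 1.6188 > 1, so every player's dominant strategy flips to full contribution.
So the Nash equilibrium is full contribution by all 8; the group earns 7.4 × 1.75 × 224 = 2900.80.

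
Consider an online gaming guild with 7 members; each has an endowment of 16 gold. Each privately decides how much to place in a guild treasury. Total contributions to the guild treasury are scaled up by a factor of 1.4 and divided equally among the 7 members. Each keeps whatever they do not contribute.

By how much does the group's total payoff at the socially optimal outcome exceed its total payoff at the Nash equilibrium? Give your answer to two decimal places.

Each contributed unit returns 1.4/7 = 0.2000 to its contributor — below 1 — so contributing 0 is dominant for every player. At the Nash equilibrium everyone keeps their 16, and the group total is 7 × 16 = 112.
Each contributed unit returns 1.400 to the group as a whole (0.2000 to each of 7 players), which exceeds 1, so the social optimum is full contribution: group total = 1.400 × 112 = 156.80.
Efficiency loss = 156.80 − 112 = 44.80.

44.80 gold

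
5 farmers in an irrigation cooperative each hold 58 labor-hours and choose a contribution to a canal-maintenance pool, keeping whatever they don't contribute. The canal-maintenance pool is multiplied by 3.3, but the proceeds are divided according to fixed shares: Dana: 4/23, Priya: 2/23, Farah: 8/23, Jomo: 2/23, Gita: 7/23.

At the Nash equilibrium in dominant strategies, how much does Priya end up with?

91.29 labor-hours

For player j, contributing a unit is worthwhile iff 3.3 × (j's share) ≥ 1, i.e. iff j's share is at least 0.3030.
Farah and Gita are above the threshold, contributing 58 each; the remaining 3 contribute 0. Total contributed: 116.
Priya keeps 58 and receives 3.3 × 116 × 2/23 = 33.29 from the canal-maintenance pool, for a payoff of 91.29.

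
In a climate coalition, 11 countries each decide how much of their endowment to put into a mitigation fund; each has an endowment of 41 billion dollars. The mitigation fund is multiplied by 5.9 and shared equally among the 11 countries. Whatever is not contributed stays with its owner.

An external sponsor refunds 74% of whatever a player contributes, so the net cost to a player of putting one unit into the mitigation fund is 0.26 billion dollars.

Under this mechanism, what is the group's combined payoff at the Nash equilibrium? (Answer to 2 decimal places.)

2994.64 billion dollars

With the mechanism, a contributed unit returns (5.9/11) / 0.26 = 2.0629 per unit of net cost to the contributor — now above 1 — so contributing fully is weakly dominant for every player.
So the Nash equilibrium is full contribution by all 11; the group earns 11 × (41 × 0.74 + 5.9 × 41) = 2994.64.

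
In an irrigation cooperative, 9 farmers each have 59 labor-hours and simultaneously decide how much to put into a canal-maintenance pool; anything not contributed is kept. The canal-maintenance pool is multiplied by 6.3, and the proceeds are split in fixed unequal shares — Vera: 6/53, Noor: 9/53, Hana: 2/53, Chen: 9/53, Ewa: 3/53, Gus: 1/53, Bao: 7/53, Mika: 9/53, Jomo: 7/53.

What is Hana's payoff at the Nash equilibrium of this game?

101.08 labor-hours

Each unit j contributes comes back to j as 6.3 × (j's share), so j prefers to contribute only if that share exceeds 1/6.3 = 0.1587; otherwise keeping the unit dominates.
Noor, Chen and Mika are above the threshold, contributing 59 each; the remaining 6 contribute 0. Total contributed: 177.
Hana keeps 59 and receives 6.3 × 177 × 2/53 = 42.08 from the canal-maintenance pool, for a payoff of 101.08.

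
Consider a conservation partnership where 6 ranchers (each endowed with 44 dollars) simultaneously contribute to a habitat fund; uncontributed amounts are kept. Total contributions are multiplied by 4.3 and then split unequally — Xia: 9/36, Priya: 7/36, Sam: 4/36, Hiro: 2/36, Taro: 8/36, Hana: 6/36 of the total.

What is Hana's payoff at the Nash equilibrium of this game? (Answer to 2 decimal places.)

75.53 dollars

Player j's private return per contributed unit is 4.3 × (j's share). Contributing is weakly dominant for j when that share is at least 1/4.3 = 0.2326, and contributing 0 is dominant otherwise.
Xia alone (share 9/36) is above the threshold, contributing 44; the remaining 5 contribute 0. Total contributed: 44.
Hana keeps 44 and receives 4.3 × 44 × 6/36 = 31.53 from the habitat fund, for a payoff of 75.53.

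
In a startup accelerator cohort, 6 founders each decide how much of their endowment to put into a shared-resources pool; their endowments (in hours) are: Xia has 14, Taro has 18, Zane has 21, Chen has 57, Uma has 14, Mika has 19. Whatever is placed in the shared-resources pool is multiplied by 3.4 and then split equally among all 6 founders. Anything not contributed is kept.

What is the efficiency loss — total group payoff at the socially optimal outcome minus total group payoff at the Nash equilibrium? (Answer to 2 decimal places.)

The private return per contributed unit is 3.4/6 = 0.5667 < 1 for every player regardless of endowment, so the Nash equilibrium is zero contribution and the group total is Σ E_j = 14 + 18 + 21 + 57 + 14 + 19 = 143.
Each contributed unit returns 3.400 to the group, so the social optimum is full contribution by everyone: group total = 3.400 × 143 = 486.20.
Efficiency loss = (3.400 − 1) × 143 = 343.20.

343.20 hours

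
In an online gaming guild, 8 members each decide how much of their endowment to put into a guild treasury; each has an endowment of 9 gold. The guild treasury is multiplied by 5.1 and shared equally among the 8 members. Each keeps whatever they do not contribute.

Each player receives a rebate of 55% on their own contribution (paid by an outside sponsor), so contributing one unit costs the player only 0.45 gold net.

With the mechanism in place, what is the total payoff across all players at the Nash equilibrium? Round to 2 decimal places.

406.80 gold

With the mechanism, a contributed unit returns (5.1/8) / 0.45 = 1.4167 per unit of net cost to the contributor — now above 1 — so contributing fully is weakly dominant for every player.
At the Nash equilibrium everyone contributes 9. Group total payoff = 8 × (9 × 0.55 + 5.1 × 9) = 406.80.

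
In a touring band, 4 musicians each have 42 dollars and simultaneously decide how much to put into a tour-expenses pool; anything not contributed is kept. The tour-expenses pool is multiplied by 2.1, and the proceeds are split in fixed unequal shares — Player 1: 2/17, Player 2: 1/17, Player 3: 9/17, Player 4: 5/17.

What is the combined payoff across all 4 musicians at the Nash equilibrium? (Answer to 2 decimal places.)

For player j, contributing a unit is worthwhile iff 2.1 × (j's share) ≥ 1, i.e. iff j's share is at least 0.4762.
Only Player 3 (9/17) clears that bar, contributing 42; the remaining 3 contribute 0. Total contributed: 42.
The tour-expenses pool pays out 2.1 × 42 = 88.20 in total (split across the unequal shares, but the aggregate is all that matters for the group sum).
The 3 free-riders keep 42 each, adding 126. Group total = 126 + 88.20 = 214.20.

214.20 dollars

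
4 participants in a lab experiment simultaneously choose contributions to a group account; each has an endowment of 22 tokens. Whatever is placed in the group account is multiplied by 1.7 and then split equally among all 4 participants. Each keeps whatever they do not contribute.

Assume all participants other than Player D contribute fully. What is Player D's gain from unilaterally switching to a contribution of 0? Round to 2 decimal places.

12.65 tokens

Switching from a contribution of 22 to 0 lets Player D keep an extra 22 tokens, but lowers the group account by 22, which costs Player D their own share of that drop: 1.7/4 × 22 = 9.35.
Net gain = 22 − 9.35 = 12.65. The private return per contributed unit (0.4250) is below 1, so free-riding is indeed the best response regardless of what the others do.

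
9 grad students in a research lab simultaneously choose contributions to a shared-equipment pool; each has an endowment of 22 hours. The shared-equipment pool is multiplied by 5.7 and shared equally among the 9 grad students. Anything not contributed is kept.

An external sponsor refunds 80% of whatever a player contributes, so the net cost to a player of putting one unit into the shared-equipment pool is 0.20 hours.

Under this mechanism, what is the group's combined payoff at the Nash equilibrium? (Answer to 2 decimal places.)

1287.00 hours

Under the mechanism each unit contributed yields (5.7/9) / 0.20 = 3.1667 back to its contributor per unit of net cost, which exceeds 1, making full contribution the dominant choice for everyone.
At the Nash equilibrium everyone contributes 22. Group total payoff = 9 × (22 × 0.80 + 5.7 × 22) = 1287.00.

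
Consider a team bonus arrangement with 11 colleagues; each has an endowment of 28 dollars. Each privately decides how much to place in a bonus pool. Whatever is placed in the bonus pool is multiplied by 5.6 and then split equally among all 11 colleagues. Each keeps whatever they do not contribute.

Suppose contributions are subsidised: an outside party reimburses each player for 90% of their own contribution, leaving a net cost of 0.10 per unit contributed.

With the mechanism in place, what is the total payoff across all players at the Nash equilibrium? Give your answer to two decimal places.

The effective private return per unit is now (5.6/11) / 0.10 = 5.0909 > 1, so every player's dominant strategy flips to full contribution.
So the Nash equilibrium is full contribution by all 11; the group earns 11 × (28 × 0.90 + 5.6 × 28) = 2002.00.

2002.00 dollars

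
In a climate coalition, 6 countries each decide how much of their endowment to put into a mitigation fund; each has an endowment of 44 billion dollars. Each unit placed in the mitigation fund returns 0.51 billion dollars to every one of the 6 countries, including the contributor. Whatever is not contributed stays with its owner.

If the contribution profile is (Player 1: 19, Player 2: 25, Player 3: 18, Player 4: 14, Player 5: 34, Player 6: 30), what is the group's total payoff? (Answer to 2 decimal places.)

Total contributed: 19 + 25 + 18 + 14 + 34 + 30 = 140; total kept: 6 × 44 − 140 = 124.
The mitigation fund pays out 0.51 × 6 × 140 = 428.40 in aggregate.
Group total = 124 + 428.40 = 552.40.

552.40 billion dollars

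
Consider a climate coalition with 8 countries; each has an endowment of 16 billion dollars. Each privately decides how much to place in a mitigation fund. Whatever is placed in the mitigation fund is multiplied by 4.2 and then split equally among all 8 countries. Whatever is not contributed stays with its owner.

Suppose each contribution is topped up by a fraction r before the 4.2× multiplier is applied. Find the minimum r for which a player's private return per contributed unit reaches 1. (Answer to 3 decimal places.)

With matching at rate r, one contributed unit becomes (1 + r) in the mitigation fund and returns 4.2 × (1 + r) / 8 to the contributor.
Setting this equal to 1: 1 + r = 8/4.2 = 1.9048.
So the minimum matching rate is r = 1.9048 − 1 = 0.905.

0.905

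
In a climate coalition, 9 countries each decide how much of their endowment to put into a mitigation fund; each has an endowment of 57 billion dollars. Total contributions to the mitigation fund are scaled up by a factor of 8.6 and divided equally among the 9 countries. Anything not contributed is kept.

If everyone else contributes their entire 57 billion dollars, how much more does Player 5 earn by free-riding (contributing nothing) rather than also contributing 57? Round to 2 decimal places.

Switching from a contribution of 57 to 0 lets Player 5 keep an extra 57 billion dollars, but lowers the mitigation fund by 57, which costs Player 5 their own share of that drop: 8.6/9 × 57 = 54.47.
Net gain = 57 − 54.47 = 2.53. The private return per contributed unit (0.9556) is below 1, so free-riding is indeed the best response regardless of what the others do.

2.53 billion dollars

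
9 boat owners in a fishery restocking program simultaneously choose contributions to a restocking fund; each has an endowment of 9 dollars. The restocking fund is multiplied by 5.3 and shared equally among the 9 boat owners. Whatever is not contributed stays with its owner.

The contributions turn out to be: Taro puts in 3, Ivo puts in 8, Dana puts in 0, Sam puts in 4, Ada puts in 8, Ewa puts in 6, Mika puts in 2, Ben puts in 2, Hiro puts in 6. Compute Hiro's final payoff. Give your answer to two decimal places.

25.97 dollars

Total contributed: 3 + 8 + 0 + 4 + 8 + 6 + 2 + 2 + 6 = 39.
Each receives 5.3 × 39 / 9 = 22.97 from the restocking fund.
Hiro keeps 9 − 6 = 3, so Hiro's payoff is 3 + 22.97 = 25.97.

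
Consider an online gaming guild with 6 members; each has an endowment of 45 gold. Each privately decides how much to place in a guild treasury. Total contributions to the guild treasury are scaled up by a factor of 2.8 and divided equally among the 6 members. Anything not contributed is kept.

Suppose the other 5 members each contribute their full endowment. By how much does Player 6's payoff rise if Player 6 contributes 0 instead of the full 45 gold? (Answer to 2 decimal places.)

24.00 gold

Switching from a contribution of 45 to 0 lets Player 6 keep an extra 45 gold, but lowers the guild treasury by 45, which costs Player 6 their own share of that drop: 2.8/6 × 45 = 21.00.
Net gain = 45 − 21.00 = 24.00. The private return per contributed unit (0.4667) is below 1, so free-riding is indeed the best response regardless of what the others do.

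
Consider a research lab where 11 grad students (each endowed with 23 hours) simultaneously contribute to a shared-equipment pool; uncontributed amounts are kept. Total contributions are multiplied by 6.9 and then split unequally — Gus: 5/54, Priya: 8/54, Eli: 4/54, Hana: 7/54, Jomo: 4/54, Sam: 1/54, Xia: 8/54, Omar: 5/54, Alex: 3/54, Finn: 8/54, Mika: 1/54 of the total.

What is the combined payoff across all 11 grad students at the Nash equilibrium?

Each unit j contributes comes back to j as 6.9 × (j's share), so j prefers to contribute only if that share exceeds 1/6.9 = 0.1449; otherwise keeping the unit dominates.
Priya, Xia and Finn clear that bar, contributing 23 each; the remaining 8 contribute 0. Total contributed: 69.
The shared-equipment pool pays out 6.9 × 69 = 476.10 in total (split across the unequal shares, but the aggregate is all that matters for the group sum).
The 8 free-riders keep 23 each, adding 184. Group total = 184 + 476.10 = 660.10.

660.10 hours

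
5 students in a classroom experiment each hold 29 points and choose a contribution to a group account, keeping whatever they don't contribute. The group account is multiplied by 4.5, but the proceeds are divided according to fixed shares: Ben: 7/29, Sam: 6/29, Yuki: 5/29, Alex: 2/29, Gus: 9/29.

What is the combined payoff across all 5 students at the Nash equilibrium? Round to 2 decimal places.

Each unit j contributes comes back to j as 4.5 × (j's share), so j prefers to contribute only if that share exceeds 1/4.5 = 0.2222; otherwise keeping the unit dominates.
Ben and Gus clear that bar, contributing 29 each; the remaining 3 contribute 0. Total contributed: 58.
The group account pays out 4.5 × 58 = 261.00 in total (split across the unequal shares, but the aggregate is all that matters for the group sum).
The 3 free-riders keep 29 each, adding 87. Group total = 87 + 261.00 = 348.00.

348.00 points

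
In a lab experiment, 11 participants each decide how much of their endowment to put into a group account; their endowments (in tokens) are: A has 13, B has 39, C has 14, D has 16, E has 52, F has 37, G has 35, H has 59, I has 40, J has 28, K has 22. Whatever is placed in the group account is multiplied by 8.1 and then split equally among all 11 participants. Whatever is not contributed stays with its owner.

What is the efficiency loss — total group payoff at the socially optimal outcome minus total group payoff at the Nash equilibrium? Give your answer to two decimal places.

2520.50 tokens

The private return per contributed unit is 8.1/11 = 0.7364 < 1 for every player regardless of endowment, so the Nash equilibrium is zero contribution and the group total is Σ E_j = 13 + 39 + 14 + 16 + 52 + 37 + 35 + 59 + 40 + 28 + 22 = 355.
Each contributed unit returns 8.100 to the group, so the social optimum is full contribution by everyone: group total = 8.100 × 355 = 2875.50.
Efficiency loss = (8.100 − 1) × 355 = 2520.50.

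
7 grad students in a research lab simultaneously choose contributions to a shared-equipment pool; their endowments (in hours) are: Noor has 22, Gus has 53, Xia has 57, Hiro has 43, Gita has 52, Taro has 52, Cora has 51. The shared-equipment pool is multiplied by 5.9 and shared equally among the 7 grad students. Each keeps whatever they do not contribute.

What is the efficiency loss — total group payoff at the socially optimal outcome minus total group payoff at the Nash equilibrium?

1617.00 hours

The private return per contributed unit is 5.9/7 = 0.8429 < 1 for every player regardless of endowment, so the Nash equilibrium is zero contribution and the group total is Σ E_j = 22 + 53 + 57 + 43 + 52 + 52 + 51 = 330.
Each contributed unit returns 5.900 to the group, so the social optimum is full contribution by everyone: group total = 5.900 × 330 = 1947.00.
Efficiency loss = (5.900 − 1) × 330 = 1617.00.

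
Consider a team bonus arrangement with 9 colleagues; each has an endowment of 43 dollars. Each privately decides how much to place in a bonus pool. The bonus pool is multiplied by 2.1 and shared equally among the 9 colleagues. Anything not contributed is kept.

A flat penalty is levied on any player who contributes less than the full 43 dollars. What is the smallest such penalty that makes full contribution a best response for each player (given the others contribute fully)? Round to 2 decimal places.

Given the others contribute fully, the best deviation is to contribute 0 (any partial contribution still incurs the fine and gives up units whose private return 0.2333 is below 1).
Deviating from 43 to 0 saves 43 dollars but forfeits the deviator's share of the drop in the bonus pool: 2.1/9 × 43 = 10.03.
So the deviation gain is 43 − 10.03 = 32.97, and the fine must be at least 32.97 dollars to wipe it out.

32.97 dollars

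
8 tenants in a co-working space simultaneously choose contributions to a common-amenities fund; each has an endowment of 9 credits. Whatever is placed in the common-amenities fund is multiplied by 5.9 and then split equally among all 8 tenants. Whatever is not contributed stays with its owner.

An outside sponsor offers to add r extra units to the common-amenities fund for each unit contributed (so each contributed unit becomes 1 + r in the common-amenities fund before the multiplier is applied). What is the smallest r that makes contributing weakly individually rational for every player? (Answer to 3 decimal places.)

0.356

With matching at rate r, one contributed unit becomes (1 + r) in the common-amenities fund and returns 5.9 × (1 + r) / 8 to the contributor.
Setting this equal to 1: 1 + r = 8/5.9 = 1.3559.
So the minimum matching rate is r = 1.3559 − 1 = 0.356.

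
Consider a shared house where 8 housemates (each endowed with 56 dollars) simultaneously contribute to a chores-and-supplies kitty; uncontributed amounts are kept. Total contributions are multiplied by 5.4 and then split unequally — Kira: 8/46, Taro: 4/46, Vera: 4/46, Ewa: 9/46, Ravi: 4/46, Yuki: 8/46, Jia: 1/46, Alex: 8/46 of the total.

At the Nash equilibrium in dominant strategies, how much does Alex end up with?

For player j, contributing a unit is worthwhile iff 5.4 × (j's share) ≥ 1, i.e. iff j's share is at least 0.1852.
The only share above 0.1852 is Ewa's 9/46, contributing 56; the remaining 7 contribute 0. Total contributed: 56.
Alex keeps 56 and receives 5.4 × 56 × 8/46 = 52.59 from the chores-and-supplies kitty, for a payoff of 108.59.

108.59 dollars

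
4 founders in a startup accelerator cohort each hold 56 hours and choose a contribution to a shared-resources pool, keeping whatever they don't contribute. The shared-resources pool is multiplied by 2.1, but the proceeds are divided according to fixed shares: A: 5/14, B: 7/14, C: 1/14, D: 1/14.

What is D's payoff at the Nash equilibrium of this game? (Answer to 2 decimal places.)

64.40 hours

Each unit j contributes comes back to j as 2.1 × (j's share), so j prefers to contribute only if that share exceeds 1/2.1 = 0.4762; otherwise keeping the unit dominates.
The only share above 0.4762 is B's 7/14, contributing 56; the remaining 3 contribute 0. Total contributed: 56.
D keeps 56 and receives 2.1 × 56 × 1/14 = 8.40 from the shared-resources pool, for a payoff of 64.40.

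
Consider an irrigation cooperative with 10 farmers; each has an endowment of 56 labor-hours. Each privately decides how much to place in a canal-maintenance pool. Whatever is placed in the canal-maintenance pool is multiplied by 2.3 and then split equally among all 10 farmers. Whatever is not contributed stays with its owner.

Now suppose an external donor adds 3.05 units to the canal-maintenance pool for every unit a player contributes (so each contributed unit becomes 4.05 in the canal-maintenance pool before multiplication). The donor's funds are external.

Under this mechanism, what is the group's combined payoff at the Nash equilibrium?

Even with the mechanism, each unit contributed returns only 2.3 × 4.05 / 10 = 0.9315 per unit of net cost, so contributing nothing is still dominant.
Everyone keeps their endowment and the group total is 10 × 56 = 560.

560.00 labor-hours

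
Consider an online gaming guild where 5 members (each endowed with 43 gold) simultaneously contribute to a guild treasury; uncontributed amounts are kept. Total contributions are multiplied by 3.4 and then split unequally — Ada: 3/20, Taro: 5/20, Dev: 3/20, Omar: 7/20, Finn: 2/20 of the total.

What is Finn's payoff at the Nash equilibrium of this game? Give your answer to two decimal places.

57.62 gold

A player with share s gets back 3.4·s per unit contributed, so full contribution is dominant for anyone with s > 1/3.4 = 0.2941 and zero contribution is dominant for anyone below.
Omar alone (share 7/20) is above the threshold, contributing 43; the remaining 4 contribute 0. Total contributed: 43.
Finn keeps 43 and receives 3.4 × 43 × 2/20 = 14.62 from the guild treasury, for a payoff of 57.62.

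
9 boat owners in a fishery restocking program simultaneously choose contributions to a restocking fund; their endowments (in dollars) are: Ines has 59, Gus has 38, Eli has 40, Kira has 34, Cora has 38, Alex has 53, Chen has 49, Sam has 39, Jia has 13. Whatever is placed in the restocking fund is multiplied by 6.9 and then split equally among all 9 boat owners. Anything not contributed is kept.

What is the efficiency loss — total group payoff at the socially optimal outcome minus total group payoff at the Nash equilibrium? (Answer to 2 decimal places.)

The private return per contributed unit is 6.9/9 = 0.7667 < 1 for every player regardless of endowment, so the Nash equilibrium is zero contribution and the group total is Σ E_j = 59 + 38 + 40 + 34 + 38 + 53 + 49 + 39 + 13 = 363.
Each contributed unit returns 6.900 to the group, so the social optimum is full contribution by everyone: group total = 6.900 × 363 = 2504.70.
Efficiency loss = (6.900 − 1) × 363 = 2141.70.

2141.70 dollars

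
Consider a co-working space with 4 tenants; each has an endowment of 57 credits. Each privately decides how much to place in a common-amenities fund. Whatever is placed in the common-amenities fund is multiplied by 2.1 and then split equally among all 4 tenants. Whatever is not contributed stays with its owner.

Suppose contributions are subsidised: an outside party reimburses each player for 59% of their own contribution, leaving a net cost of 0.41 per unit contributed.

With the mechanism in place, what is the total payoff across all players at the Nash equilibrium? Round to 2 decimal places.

Under the mechanism each unit contributed yields (2.1/4) / 0.41 = 1.2805 back to its contributor per unit of net cost, which exceeds 1, making full contribution the dominant choice for everyone.
So the Nash equilibrium is full contribution by all 4; the group earns 4 × (57 × 0.59 + 2.1 × 57) = 613.32.

613.32 credits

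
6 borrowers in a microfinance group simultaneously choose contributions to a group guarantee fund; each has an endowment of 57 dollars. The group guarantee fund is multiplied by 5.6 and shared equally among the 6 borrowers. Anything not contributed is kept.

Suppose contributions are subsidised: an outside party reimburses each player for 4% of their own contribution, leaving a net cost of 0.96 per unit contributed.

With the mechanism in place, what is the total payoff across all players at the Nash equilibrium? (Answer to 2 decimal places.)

Even with the mechanism, each unit contributed returns only (5.6/6) / 0.96 = 0.9722 per unit of net cost, so contributing nothing is still dominant.
Everyone keeps their endowment and the group total is 6 × 57 = 342.

342.00 dollars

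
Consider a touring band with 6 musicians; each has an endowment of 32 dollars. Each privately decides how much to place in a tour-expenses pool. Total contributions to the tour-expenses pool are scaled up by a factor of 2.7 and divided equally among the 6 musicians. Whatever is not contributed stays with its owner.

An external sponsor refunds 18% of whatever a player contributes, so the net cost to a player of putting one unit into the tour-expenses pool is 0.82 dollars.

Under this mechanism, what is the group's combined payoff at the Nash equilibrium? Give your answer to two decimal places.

192.00 dollars

The effective private return is (2.7/6) / 0.82 = 0.5488, which is still under 1, so the mechanism doesn't change anyone's dominant strategy: zero contribution.
Everyone keeps their endowment and the group total is 6 × 32 = 192.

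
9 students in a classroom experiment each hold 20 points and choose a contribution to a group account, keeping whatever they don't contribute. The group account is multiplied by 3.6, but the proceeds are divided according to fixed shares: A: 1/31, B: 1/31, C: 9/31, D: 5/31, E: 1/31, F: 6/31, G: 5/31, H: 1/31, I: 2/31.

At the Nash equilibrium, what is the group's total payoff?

For player j, contributing a unit is worthwhile iff 3.6 × (j's share) ≥ 1, i.e. iff j's share is at least 0.2778.
Only C (9/31) clears that bar, contributing 20; the remaining 8 contribute 0. Total contributed: 20.
The group account pays out 3.6 × 20 = 72.00 in total (split across the unequal shares, but the aggregate is all that matters for the group sum).
The 8 free-riders keep 20 each, adding 160. Group total = 160 + 72.00 = 232.00.

232.00 points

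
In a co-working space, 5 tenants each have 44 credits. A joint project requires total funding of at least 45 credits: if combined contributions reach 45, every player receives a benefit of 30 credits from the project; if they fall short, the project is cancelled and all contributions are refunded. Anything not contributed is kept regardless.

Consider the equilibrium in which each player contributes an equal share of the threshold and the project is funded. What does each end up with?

65 credits

Equal share of the threshold: 45/5 = 9.
At this profile no one gains by cutting their contribution: any cut drops the total below 45, the project is cancelled, contributions are refunded, and the deviator ends with 44, which is less than 44 − 9 + 30 = 65. Contributing more than 9 just wastes the excess. So contributing exactly 9 is a best response.
Each player's payoff: 44 − 9 + 30 = 65.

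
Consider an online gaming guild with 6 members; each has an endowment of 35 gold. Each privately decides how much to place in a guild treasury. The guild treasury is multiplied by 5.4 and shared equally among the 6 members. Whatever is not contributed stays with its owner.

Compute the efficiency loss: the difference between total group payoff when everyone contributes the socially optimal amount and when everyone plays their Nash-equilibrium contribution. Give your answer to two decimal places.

924.00 gold

Each contributed unit returns 5.4/6 = 0.9000 to its contributor — below 1 — so contributing 0 is dominant for every player. At the Nash equilibrium everyone keeps their 35, and the group total is 6 × 35 = 210.
Each contributed unit returns 5.400 to the group as a whole (0.9000 to each of 6 players), which exceeds 1, so the social optimum is full contribution: group total = 5.400 × 210 = 1134.00.
Efficiency loss = 1134.00 − 210 = 924.00.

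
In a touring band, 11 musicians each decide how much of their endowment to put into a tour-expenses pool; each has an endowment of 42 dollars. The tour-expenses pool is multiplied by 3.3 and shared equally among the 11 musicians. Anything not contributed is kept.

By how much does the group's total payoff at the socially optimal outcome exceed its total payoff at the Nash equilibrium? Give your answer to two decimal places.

1062.60 dollars

Each contributed unit returns 3.3/11 = 0.3000 to its contributor — below 1 — so contributing 0 is dominant for every player. At the Nash equilibrium everyone keeps their 42, and the group total is 11 × 42 = 462.
Each contributed unit returns 3.300 to the group as a whole (0.3000 to each of 11 players), which exceeds 1, so the social optimum is full contribution: group total = 3.300 × 462 = 1524.60.
Efficiency loss = 1524.60 − 462 = 1062.60.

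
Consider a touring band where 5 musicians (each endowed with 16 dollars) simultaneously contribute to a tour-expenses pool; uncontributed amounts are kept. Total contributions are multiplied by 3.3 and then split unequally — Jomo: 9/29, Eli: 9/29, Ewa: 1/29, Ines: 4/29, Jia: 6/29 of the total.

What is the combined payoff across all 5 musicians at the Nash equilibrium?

153.60 dollars

Player j's private return per contributed unit is 3.3 × (j's share). Contributing is weakly dominant for j when that share is at least 1/3.3 = 0.3030, and contributing 0 is dominant otherwise.
Jomo and Eli are above the threshold, contributing 16 each; the remaining 3 contribute 0. Total contributed: 32.
The tour-expenses pool pays out 3.3 × 32 = 105.60 in total (split across the unequal shares, but the aggregate is all that matters for the group sum).
The 3 free-riders keep 16 each, adding 48. Group total = 48 + 105.60 = 153.60.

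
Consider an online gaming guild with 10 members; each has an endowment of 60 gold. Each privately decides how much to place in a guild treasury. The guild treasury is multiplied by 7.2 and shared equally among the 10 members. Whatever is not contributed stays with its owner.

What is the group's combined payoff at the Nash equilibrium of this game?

600.00 gold

Each contributed unit returns 7.2/10 = 0.7200 to its contributor — below 1 — so contributing 0 is dominant for every player. At the Nash equilibrium everyone keeps their 60, and the group total is 10 × 60 = 600.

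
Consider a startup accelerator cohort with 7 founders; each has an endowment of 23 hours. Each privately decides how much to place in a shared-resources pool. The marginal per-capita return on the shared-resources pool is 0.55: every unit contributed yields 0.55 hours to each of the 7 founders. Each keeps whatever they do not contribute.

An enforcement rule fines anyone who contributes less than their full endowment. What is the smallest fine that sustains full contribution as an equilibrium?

10.35 hours

Given the others contribute fully, the best deviation is to contribute 0 (any partial contribution still incurs the fine and gives up units whose private return 0.55 is below 1).
Deviating from 23 to 0 saves 23 hours but forfeits the deviator's share of the drop in the shared-resources pool: 0.55 × 23 = 12.65.
So the deviation gain is 23 − 12.65 = 10.35, and the fine must be at least 10.35 hours to wipe it out.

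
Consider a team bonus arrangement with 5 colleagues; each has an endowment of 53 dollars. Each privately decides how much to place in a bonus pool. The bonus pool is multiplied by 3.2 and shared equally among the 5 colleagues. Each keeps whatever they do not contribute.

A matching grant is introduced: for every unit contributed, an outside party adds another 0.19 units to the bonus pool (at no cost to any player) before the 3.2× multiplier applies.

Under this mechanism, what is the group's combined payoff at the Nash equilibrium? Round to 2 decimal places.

Even with the mechanism, each unit contributed returns only 3.2 × 1.19 / 5 = 0.7616 per unit of net cost, so contributing nothing is still dominant.
At the Nash equilibrium no one contributes; group total payoff = 5 × 53 = 265.

265.00 dollars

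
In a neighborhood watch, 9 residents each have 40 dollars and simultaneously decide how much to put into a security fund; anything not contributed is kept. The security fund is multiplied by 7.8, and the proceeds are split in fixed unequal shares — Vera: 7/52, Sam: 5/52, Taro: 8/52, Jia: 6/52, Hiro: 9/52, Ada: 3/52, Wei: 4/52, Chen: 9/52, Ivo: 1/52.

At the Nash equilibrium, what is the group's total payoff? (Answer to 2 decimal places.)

1448.00 dollars

Player j's private return per contributed unit is 7.8 × (j's share). Contributing is weakly dominant for j when that share is at least 1/7.8 = 0.1282, and contributing 0 is dominant otherwise.
Vera, Taro, Hiro and Chen clear that bar, contributing 40 each; the remaining 5 contribute 0. Total contributed: 160.
The security fund pays out 7.8 × 160 = 1248.00 in total (split across the unequal shares, but the aggregate is all that matters for the group sum).
The 5 free-riders keep 40 each, adding 200. Group total = 200 + 1248.00 = 1448.00.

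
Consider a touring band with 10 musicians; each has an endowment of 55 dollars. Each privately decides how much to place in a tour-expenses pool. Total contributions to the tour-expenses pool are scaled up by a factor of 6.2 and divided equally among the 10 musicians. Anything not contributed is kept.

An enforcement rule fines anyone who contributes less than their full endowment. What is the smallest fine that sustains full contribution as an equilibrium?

Given the others contribute fully, the best deviation is to contribute 0 (any partial contribution still incurs the fine and gives up units whose private return 0.6200 is below 1).
Deviating from 55 to 0 saves 55 dollars but forfeits the deviator's share of the drop in the tour-expenses pool: 6.2/10 × 55 = 34.10.
So the deviation gain is 55 − 34.10 = 20.90, and the fine must be at least 20.90 dollars to wipe it out.

20.90 dollars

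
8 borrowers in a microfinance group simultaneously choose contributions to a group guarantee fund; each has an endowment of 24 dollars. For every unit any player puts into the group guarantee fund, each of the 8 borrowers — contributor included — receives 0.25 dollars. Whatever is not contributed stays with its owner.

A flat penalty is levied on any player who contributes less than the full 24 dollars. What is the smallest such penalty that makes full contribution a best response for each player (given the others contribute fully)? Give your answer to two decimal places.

Given the others contribute fully, the best deviation is to contribute 0 (any partial contribution still incurs the fine and gives up units whose private return 0.25 is below 1).
Deviating from 24 to 0 saves 24 dollars but forfeits the deviator's share of the drop in the group guarantee fund: 0.25 × 24 = 6.00.
So the deviation gain is 24 − 6.00 = 18.00, and the fine must be at least 18.00 dollars to wipe it out.

18.00 dollars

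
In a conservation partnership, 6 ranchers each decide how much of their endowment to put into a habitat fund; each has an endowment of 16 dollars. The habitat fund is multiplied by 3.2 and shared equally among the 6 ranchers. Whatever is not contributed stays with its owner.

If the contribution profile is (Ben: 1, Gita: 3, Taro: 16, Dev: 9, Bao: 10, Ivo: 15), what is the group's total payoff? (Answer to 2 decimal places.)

214.80 dollars

Total contributed: 1 + 3 + 16 + 9 + 10 + 15 = 54; total kept: 6 × 16 − 54 = 42.
The habitat fund pays out 3.2 × 54 = 172.80 in aggregate.
Group total = 42 + 172.80 = 214.80.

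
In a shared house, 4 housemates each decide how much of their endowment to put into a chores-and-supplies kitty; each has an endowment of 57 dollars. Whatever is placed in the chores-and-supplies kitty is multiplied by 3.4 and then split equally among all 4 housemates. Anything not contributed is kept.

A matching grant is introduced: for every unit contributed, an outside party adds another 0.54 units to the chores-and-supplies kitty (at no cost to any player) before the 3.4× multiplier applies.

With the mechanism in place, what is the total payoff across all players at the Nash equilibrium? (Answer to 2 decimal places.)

The effective private return per unit is now 3.4 × 1.54 / 4 = 1.3090 > 1, so every player's dominant strategy flips to full contribution.
At the Nash equilibrium everyone contributes 57. Group total payoff = 3.4 × 1.54 × 228 = 1193.81.

1193.81 dollars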